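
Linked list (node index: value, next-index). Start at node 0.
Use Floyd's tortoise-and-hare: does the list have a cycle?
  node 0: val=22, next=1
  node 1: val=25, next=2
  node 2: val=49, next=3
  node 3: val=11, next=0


Floyd's tortoise (slow, +1) and hare (fast, +2):
  init: slow=0, fast=0
  step 1: slow=1, fast=2
  step 2: slow=2, fast=0
  step 3: slow=3, fast=2
  step 4: slow=0, fast=0
  slow == fast at node 0: cycle detected

Cycle: yes


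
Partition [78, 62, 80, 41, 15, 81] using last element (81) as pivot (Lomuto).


Pivot: 81
  78 <= 81: advance i (no swap)
  62 <= 81: advance i (no swap)
  80 <= 81: advance i (no swap)
  41 <= 81: advance i (no swap)
  15 <= 81: advance i (no swap)
Place pivot at 5: [78, 62, 80, 41, 15, 81]

Partitioned: [78, 62, 80, 41, 15, 81]


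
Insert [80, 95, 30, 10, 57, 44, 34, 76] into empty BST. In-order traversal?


Insert 80: root
Insert 95: R from 80
Insert 30: L from 80
Insert 10: L from 80 -> L from 30
Insert 57: L from 80 -> R from 30
Insert 44: L from 80 -> R from 30 -> L from 57
Insert 34: L from 80 -> R from 30 -> L from 57 -> L from 44
Insert 76: L from 80 -> R from 30 -> R from 57

In-order: [10, 30, 34, 44, 57, 76, 80, 95]


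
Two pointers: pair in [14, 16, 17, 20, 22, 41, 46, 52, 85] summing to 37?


lo=0(14)+hi=8(85)=99
lo=0(14)+hi=7(52)=66
lo=0(14)+hi=6(46)=60
lo=0(14)+hi=5(41)=55
lo=0(14)+hi=4(22)=36
lo=1(16)+hi=4(22)=38
lo=1(16)+hi=3(20)=36
lo=2(17)+hi=3(20)=37

Yes: 17+20=37


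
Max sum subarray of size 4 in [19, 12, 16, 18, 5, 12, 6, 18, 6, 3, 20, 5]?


[0:4]: 65
[1:5]: 51
[2:6]: 51
[3:7]: 41
[4:8]: 41
[5:9]: 42
[6:10]: 33
[7:11]: 47
[8:12]: 34

Max: 65 at [0:4]


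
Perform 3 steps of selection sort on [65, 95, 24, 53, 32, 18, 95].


Initial: [65, 95, 24, 53, 32, 18, 95]
Step 1: min=18 at 5
  Swap: [18, 95, 24, 53, 32, 65, 95]
Step 2: min=24 at 2
  Swap: [18, 24, 95, 53, 32, 65, 95]
Step 3: min=32 at 4
  Swap: [18, 24, 32, 53, 95, 65, 95]

After 3 steps: [18, 24, 32, 53, 95, 65, 95]


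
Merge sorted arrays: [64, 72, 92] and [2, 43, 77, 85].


Take 2 from B
Take 43 from B
Take 64 from A
Take 72 from A
Take 77 from B
Take 85 from B

Merged: [2, 43, 64, 72, 77, 85, 92]


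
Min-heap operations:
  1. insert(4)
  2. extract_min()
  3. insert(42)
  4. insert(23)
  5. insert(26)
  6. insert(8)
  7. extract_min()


insert(4) -> [4]
extract_min()->4, []
insert(42) -> [42]
insert(23) -> [23, 42]
insert(26) -> [23, 42, 26]
insert(8) -> [8, 23, 26, 42]
extract_min()->8, [23, 42, 26]

Final heap: [23, 42, 26]


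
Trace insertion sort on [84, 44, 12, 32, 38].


Initial: [84, 44, 12, 32, 38]
Insert 44: [44, 84, 12, 32, 38]
Insert 12: [12, 44, 84, 32, 38]
Insert 32: [12, 32, 44, 84, 38]
Insert 38: [12, 32, 38, 44, 84]

Sorted: [12, 32, 38, 44, 84]


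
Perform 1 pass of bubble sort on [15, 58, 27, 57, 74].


Initial: [15, 58, 27, 57, 74]
Pass 1: [15, 27, 57, 58, 74] (2 swaps)

After 1 pass: [15, 27, 57, 58, 74]


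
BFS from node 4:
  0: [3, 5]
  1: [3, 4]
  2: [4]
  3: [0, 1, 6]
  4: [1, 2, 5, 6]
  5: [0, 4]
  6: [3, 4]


Visit 4, enqueue [1, 2, 5, 6]
Visit 1, enqueue [3]
Visit 2, enqueue []
Visit 5, enqueue [0]
Visit 6, enqueue []
Visit 3, enqueue []
Visit 0, enqueue []

BFS order: [4, 1, 2, 5, 6, 3, 0]


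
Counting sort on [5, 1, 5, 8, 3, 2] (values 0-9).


Input: [5, 1, 5, 8, 3, 2]
Counts: [0, 1, 1, 1, 0, 2, 0, 0, 1, 0]

Sorted: [1, 2, 3, 5, 5, 8]


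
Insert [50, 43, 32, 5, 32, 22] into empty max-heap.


Insert 50: [50]
Insert 43: [50, 43]
Insert 32: [50, 43, 32]
Insert 5: [50, 43, 32, 5]
Insert 32: [50, 43, 32, 5, 32]
Insert 22: [50, 43, 32, 5, 32, 22]

Final heap: [50, 43, 32, 5, 32, 22]


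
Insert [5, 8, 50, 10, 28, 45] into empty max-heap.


Insert 5: [5]
Insert 8: [8, 5]
Insert 50: [50, 5, 8]
Insert 10: [50, 10, 8, 5]
Insert 28: [50, 28, 8, 5, 10]
Insert 45: [50, 28, 45, 5, 10, 8]

Final heap: [50, 28, 45, 5, 10, 8]


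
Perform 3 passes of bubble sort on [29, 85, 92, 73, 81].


Initial: [29, 85, 92, 73, 81]
Pass 1: [29, 85, 73, 81, 92] (2 swaps)
Pass 2: [29, 73, 81, 85, 92] (2 swaps)
Pass 3: [29, 73, 81, 85, 92] (0 swaps)

After 3 passes: [29, 73, 81, 85, 92]


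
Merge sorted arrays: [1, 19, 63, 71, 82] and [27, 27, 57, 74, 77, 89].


Take 1 from A
Take 19 from A
Take 27 from B
Take 27 from B
Take 57 from B
Take 63 from A
Take 71 from A
Take 74 from B
Take 77 from B
Take 82 from A

Merged: [1, 19, 27, 27, 57, 63, 71, 74, 77, 82, 89]


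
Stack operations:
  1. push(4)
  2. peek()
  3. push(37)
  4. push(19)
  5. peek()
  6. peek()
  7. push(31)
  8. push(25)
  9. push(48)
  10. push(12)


push(4) -> [4]
peek()->4
push(37) -> [4, 37]
push(19) -> [4, 37, 19]
peek()->19
peek()->19
push(31) -> [4, 37, 19, 31]
push(25) -> [4, 37, 19, 31, 25]
push(48) -> [4, 37, 19, 31, 25, 48]
push(12) -> [4, 37, 19, 31, 25, 48, 12]

Final stack: [4, 37, 19, 31, 25, 48, 12]


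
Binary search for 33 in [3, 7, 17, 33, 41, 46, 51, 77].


Step 1: lo=0, hi=7, mid=3, val=33

Found at index 3


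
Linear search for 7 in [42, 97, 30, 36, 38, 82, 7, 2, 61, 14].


i=0: 42!=7
i=1: 97!=7
i=2: 30!=7
i=3: 36!=7
i=4: 38!=7
i=5: 82!=7
i=6: 7==7 found!

Found at 6, 7 comps


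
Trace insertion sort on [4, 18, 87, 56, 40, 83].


Initial: [4, 18, 87, 56, 40, 83]
Insert 18: [4, 18, 87, 56, 40, 83]
Insert 87: [4, 18, 87, 56, 40, 83]
Insert 56: [4, 18, 56, 87, 40, 83]
Insert 40: [4, 18, 40, 56, 87, 83]
Insert 83: [4, 18, 40, 56, 83, 87]

Sorted: [4, 18, 40, 56, 83, 87]


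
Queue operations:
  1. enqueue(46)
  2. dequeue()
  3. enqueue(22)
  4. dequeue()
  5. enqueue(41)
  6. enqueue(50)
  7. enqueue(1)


enqueue(46) -> [46]
dequeue()->46, []
enqueue(22) -> [22]
dequeue()->22, []
enqueue(41) -> [41]
enqueue(50) -> [41, 50]
enqueue(1) -> [41, 50, 1]

Final queue: [41, 50, 1]


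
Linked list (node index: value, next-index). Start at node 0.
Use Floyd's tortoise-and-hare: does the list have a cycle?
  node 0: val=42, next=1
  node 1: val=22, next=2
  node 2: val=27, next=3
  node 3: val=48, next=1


Floyd's tortoise (slow, +1) and hare (fast, +2):
  init: slow=0, fast=0
  step 1: slow=1, fast=2
  step 2: slow=2, fast=1
  step 3: slow=3, fast=3
  slow == fast at node 3: cycle detected

Cycle: yes


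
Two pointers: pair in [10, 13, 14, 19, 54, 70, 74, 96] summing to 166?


lo=0(10)+hi=7(96)=106
lo=1(13)+hi=7(96)=109
lo=2(14)+hi=7(96)=110
lo=3(19)+hi=7(96)=115
lo=4(54)+hi=7(96)=150
lo=5(70)+hi=7(96)=166

Yes: 70+96=166


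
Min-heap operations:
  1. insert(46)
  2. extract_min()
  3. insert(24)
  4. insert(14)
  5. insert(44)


insert(46) -> [46]
extract_min()->46, []
insert(24) -> [24]
insert(14) -> [14, 24]
insert(44) -> [14, 24, 44]

Final heap: [14, 24, 44]


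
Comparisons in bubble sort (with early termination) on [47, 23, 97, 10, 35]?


Algorithm: bubble sort (with early termination)
Input: [47, 23, 97, 10, 35]
Sorted: [10, 23, 35, 47, 97]

10


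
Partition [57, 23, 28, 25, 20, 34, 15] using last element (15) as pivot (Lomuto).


Pivot: 15
Place pivot at 0: [15, 23, 28, 25, 20, 34, 57]

Partitioned: [15, 23, 28, 25, 20, 34, 57]


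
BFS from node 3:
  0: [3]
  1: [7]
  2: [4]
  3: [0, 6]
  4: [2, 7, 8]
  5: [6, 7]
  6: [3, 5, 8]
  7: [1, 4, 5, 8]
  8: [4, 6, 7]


Visit 3, enqueue [0, 6]
Visit 0, enqueue []
Visit 6, enqueue [5, 8]
Visit 5, enqueue [7]
Visit 8, enqueue [4]
Visit 7, enqueue [1]
Visit 4, enqueue [2]
Visit 1, enqueue []
Visit 2, enqueue []

BFS order: [3, 0, 6, 5, 8, 7, 4, 1, 2]


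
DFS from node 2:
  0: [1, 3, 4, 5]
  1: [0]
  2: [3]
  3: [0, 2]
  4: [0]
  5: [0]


Visit 2, push [3]
Visit 3, push [0]
Visit 0, push [5, 4, 1]
Visit 1, push []
Visit 4, push []
Visit 5, push []

DFS order: [2, 3, 0, 1, 4, 5]


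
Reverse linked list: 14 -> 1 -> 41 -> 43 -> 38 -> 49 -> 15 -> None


Step 1: curr=14, set curr.next=prev(None) | reversed so far: 14
Step 2: curr=1, set curr.next=prev(14) | reversed so far: 1 -> 14
Step 3: curr=41, set curr.next=prev(1) | reversed so far: 41 -> 1 -> 14
Step 4: curr=43, set curr.next=prev(41) | reversed so far: 43 -> 41 -> 1 -> 14
Step 5: curr=38, set curr.next=prev(43) | reversed so far: 38 -> 43 -> 41 -> 1 -> 14
Step 6: curr=49, set curr.next=prev(38) | reversed so far: 49 -> 38 -> 43 -> 41 -> 1 -> 14
Step 7: curr=15, set curr.next=prev(49) | reversed so far: 15 -> 49 -> 38 -> 43 -> 41 -> 1 -> 14

15 -> 49 -> 38 -> 43 -> 41 -> 1 -> 14 -> None


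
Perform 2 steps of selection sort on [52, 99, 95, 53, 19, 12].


Initial: [52, 99, 95, 53, 19, 12]
Step 1: min=12 at 5
  Swap: [12, 99, 95, 53, 19, 52]
Step 2: min=19 at 4
  Swap: [12, 19, 95, 53, 99, 52]

After 2 steps: [12, 19, 95, 53, 99, 52]


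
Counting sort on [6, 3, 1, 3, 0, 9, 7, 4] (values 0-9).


Input: [6, 3, 1, 3, 0, 9, 7, 4]
Counts: [1, 1, 0, 2, 1, 0, 1, 1, 0, 1]

Sorted: [0, 1, 3, 3, 4, 6, 7, 9]


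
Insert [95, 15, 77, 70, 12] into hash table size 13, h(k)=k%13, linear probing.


Insert 95: h=4 -> slot 4
Insert 15: h=2 -> slot 2
Insert 77: h=12 -> slot 12
Insert 70: h=5 -> slot 5
Insert 12: h=12, 1 probes -> slot 0

Table: [12, None, 15, None, 95, 70, None, None, None, None, None, None, 77]


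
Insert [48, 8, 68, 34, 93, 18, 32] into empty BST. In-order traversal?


Insert 48: root
Insert 8: L from 48
Insert 68: R from 48
Insert 34: L from 48 -> R from 8
Insert 93: R from 48 -> R from 68
Insert 18: L from 48 -> R from 8 -> L from 34
Insert 32: L from 48 -> R from 8 -> L from 34 -> R from 18

In-order: [8, 18, 32, 34, 48, 68, 93]


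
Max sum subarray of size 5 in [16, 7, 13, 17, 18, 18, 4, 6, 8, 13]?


[0:5]: 71
[1:6]: 73
[2:7]: 70
[3:8]: 63
[4:9]: 54
[5:10]: 49

Max: 73 at [1:6]


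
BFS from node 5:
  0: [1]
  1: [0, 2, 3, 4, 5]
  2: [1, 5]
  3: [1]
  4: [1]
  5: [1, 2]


Visit 5, enqueue [1, 2]
Visit 1, enqueue [0, 3, 4]
Visit 2, enqueue []
Visit 0, enqueue []
Visit 3, enqueue []
Visit 4, enqueue []

BFS order: [5, 1, 2, 0, 3, 4]


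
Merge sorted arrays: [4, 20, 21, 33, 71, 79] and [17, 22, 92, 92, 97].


Take 4 from A
Take 17 from B
Take 20 from A
Take 21 from A
Take 22 from B
Take 33 from A
Take 71 from A
Take 79 from A

Merged: [4, 17, 20, 21, 22, 33, 71, 79, 92, 92, 97]


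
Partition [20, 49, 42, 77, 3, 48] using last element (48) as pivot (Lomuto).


Pivot: 48
  20 <= 48: advance i (no swap)
  42 <= 48: swap -> [20, 42, 49, 77, 3, 48]
  3 <= 48: swap -> [20, 42, 3, 77, 49, 48]
Place pivot at 3: [20, 42, 3, 48, 49, 77]

Partitioned: [20, 42, 3, 48, 49, 77]


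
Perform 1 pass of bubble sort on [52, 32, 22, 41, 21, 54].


Initial: [52, 32, 22, 41, 21, 54]
Pass 1: [32, 22, 41, 21, 52, 54] (4 swaps)

After 1 pass: [32, 22, 41, 21, 52, 54]


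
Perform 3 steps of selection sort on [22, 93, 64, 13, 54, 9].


Initial: [22, 93, 64, 13, 54, 9]
Step 1: min=9 at 5
  Swap: [9, 93, 64, 13, 54, 22]
Step 2: min=13 at 3
  Swap: [9, 13, 64, 93, 54, 22]
Step 3: min=22 at 5
  Swap: [9, 13, 22, 93, 54, 64]

After 3 steps: [9, 13, 22, 93, 54, 64]


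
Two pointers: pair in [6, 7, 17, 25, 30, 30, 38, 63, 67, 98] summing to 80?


lo=0(6)+hi=9(98)=104
lo=0(6)+hi=8(67)=73
lo=1(7)+hi=8(67)=74
lo=2(17)+hi=8(67)=84
lo=2(17)+hi=7(63)=80

Yes: 17+63=80


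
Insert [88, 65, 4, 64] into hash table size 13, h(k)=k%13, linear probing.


Insert 88: h=10 -> slot 10
Insert 65: h=0 -> slot 0
Insert 4: h=4 -> slot 4
Insert 64: h=12 -> slot 12

Table: [65, None, None, None, 4, None, None, None, None, None, 88, None, 64]


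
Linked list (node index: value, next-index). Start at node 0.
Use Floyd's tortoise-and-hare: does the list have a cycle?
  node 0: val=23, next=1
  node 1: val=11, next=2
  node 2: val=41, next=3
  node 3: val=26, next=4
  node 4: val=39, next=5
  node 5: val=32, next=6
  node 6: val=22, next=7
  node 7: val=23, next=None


Floyd's tortoise (slow, +1) and hare (fast, +2):
  init: slow=0, fast=0
  step 1: slow=1, fast=2
  step 2: slow=2, fast=4
  step 3: slow=3, fast=6
  step 4: fast 6->7->None, no cycle

Cycle: no


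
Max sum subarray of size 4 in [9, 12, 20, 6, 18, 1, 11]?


[0:4]: 47
[1:5]: 56
[2:6]: 45
[3:7]: 36

Max: 56 at [1:5]


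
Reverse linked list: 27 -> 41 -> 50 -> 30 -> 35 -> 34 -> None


Step 1: curr=27, set curr.next=prev(None) | reversed so far: 27
Step 2: curr=41, set curr.next=prev(27) | reversed so far: 41 -> 27
Step 3: curr=50, set curr.next=prev(41) | reversed so far: 50 -> 41 -> 27
Step 4: curr=30, set curr.next=prev(50) | reversed so far: 30 -> 50 -> 41 -> 27
Step 5: curr=35, set curr.next=prev(30) | reversed so far: 35 -> 30 -> 50 -> 41 -> 27
Step 6: curr=34, set curr.next=prev(35) | reversed so far: 34 -> 35 -> 30 -> 50 -> 41 -> 27

34 -> 35 -> 30 -> 50 -> 41 -> 27 -> None


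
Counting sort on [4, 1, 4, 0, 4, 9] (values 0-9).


Input: [4, 1, 4, 0, 4, 9]
Counts: [1, 1, 0, 0, 3, 0, 0, 0, 0, 1]

Sorted: [0, 1, 4, 4, 4, 9]


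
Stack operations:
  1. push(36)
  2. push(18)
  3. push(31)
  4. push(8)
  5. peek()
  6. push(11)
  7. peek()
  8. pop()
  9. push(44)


push(36) -> [36]
push(18) -> [36, 18]
push(31) -> [36, 18, 31]
push(8) -> [36, 18, 31, 8]
peek()->8
push(11) -> [36, 18, 31, 8, 11]
peek()->11
pop()->11, [36, 18, 31, 8]
push(44) -> [36, 18, 31, 8, 44]

Final stack: [36, 18, 31, 8, 44]


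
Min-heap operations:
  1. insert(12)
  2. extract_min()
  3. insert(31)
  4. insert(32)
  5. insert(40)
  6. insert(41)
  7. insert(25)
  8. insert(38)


insert(12) -> [12]
extract_min()->12, []
insert(31) -> [31]
insert(32) -> [31, 32]
insert(40) -> [31, 32, 40]
insert(41) -> [31, 32, 40, 41]
insert(25) -> [25, 31, 40, 41, 32]
insert(38) -> [25, 31, 38, 41, 32, 40]

Final heap: [25, 31, 38, 41, 32, 40]


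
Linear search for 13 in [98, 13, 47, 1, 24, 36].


i=0: 98!=13
i=1: 13==13 found!

Found at 1, 2 comps


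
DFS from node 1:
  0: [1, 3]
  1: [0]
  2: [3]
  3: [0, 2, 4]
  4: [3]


Visit 1, push [0]
Visit 0, push [3]
Visit 3, push [4, 2]
Visit 2, push []
Visit 4, push []

DFS order: [1, 0, 3, 2, 4]


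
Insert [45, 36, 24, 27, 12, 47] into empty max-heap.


Insert 45: [45]
Insert 36: [45, 36]
Insert 24: [45, 36, 24]
Insert 27: [45, 36, 24, 27]
Insert 12: [45, 36, 24, 27, 12]
Insert 47: [47, 36, 45, 27, 12, 24]

Final heap: [47, 36, 45, 27, 12, 24]


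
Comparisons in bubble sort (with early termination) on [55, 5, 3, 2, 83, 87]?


Algorithm: bubble sort (with early termination)
Input: [55, 5, 3, 2, 83, 87]
Sorted: [2, 3, 5, 55, 83, 87]

14


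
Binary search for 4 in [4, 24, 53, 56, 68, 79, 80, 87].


Step 1: lo=0, hi=7, mid=3, val=56
Step 2: lo=0, hi=2, mid=1, val=24
Step 3: lo=0, hi=0, mid=0, val=4

Found at index 0


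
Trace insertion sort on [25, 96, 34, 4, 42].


Initial: [25, 96, 34, 4, 42]
Insert 96: [25, 96, 34, 4, 42]
Insert 34: [25, 34, 96, 4, 42]
Insert 4: [4, 25, 34, 96, 42]
Insert 42: [4, 25, 34, 42, 96]

Sorted: [4, 25, 34, 42, 96]


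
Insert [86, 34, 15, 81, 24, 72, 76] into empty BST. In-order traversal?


Insert 86: root
Insert 34: L from 86
Insert 15: L from 86 -> L from 34
Insert 81: L from 86 -> R from 34
Insert 24: L from 86 -> L from 34 -> R from 15
Insert 72: L from 86 -> R from 34 -> L from 81
Insert 76: L from 86 -> R from 34 -> L from 81 -> R from 72

In-order: [15, 24, 34, 72, 76, 81, 86]


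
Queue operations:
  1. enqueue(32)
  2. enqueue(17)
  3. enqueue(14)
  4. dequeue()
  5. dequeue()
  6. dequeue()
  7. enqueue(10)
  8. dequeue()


enqueue(32) -> [32]
enqueue(17) -> [32, 17]
enqueue(14) -> [32, 17, 14]
dequeue()->32, [17, 14]
dequeue()->17, [14]
dequeue()->14, []
enqueue(10) -> [10]
dequeue()->10, []

Final queue: []


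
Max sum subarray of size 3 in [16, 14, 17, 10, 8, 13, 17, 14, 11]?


[0:3]: 47
[1:4]: 41
[2:5]: 35
[3:6]: 31
[4:7]: 38
[5:8]: 44
[6:9]: 42

Max: 47 at [0:3]


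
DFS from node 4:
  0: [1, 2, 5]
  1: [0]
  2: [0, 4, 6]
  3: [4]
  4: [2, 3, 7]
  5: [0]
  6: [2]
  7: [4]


Visit 4, push [7, 3, 2]
Visit 2, push [6, 0]
Visit 0, push [5, 1]
Visit 1, push []
Visit 5, push []
Visit 6, push []
Visit 3, push []
Visit 7, push []

DFS order: [4, 2, 0, 1, 5, 6, 3, 7]


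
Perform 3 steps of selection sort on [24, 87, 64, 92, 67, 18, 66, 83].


Initial: [24, 87, 64, 92, 67, 18, 66, 83]
Step 1: min=18 at 5
  Swap: [18, 87, 64, 92, 67, 24, 66, 83]
Step 2: min=24 at 5
  Swap: [18, 24, 64, 92, 67, 87, 66, 83]
Step 3: min=64 at 2
  Swap: [18, 24, 64, 92, 67, 87, 66, 83]

After 3 steps: [18, 24, 64, 92, 67, 87, 66, 83]


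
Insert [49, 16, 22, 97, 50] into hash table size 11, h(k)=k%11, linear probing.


Insert 49: h=5 -> slot 5
Insert 16: h=5, 1 probes -> slot 6
Insert 22: h=0 -> slot 0
Insert 97: h=9 -> slot 9
Insert 50: h=6, 1 probes -> slot 7

Table: [22, None, None, None, None, 49, 16, 50, None, 97, None]


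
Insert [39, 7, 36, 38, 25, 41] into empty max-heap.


Insert 39: [39]
Insert 7: [39, 7]
Insert 36: [39, 7, 36]
Insert 38: [39, 38, 36, 7]
Insert 25: [39, 38, 36, 7, 25]
Insert 41: [41, 38, 39, 7, 25, 36]

Final heap: [41, 38, 39, 7, 25, 36]


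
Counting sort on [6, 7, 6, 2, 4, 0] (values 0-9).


Input: [6, 7, 6, 2, 4, 0]
Counts: [1, 0, 1, 0, 1, 0, 2, 1, 0, 0]

Sorted: [0, 2, 4, 6, 6, 7]


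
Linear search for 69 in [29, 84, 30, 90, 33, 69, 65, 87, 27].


i=0: 29!=69
i=1: 84!=69
i=2: 30!=69
i=3: 90!=69
i=4: 33!=69
i=5: 69==69 found!

Found at 5, 6 comps


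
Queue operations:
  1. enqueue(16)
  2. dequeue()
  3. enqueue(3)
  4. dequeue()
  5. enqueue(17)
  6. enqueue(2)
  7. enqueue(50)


enqueue(16) -> [16]
dequeue()->16, []
enqueue(3) -> [3]
dequeue()->3, []
enqueue(17) -> [17]
enqueue(2) -> [17, 2]
enqueue(50) -> [17, 2, 50]

Final queue: [17, 2, 50]


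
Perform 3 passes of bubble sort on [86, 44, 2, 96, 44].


Initial: [86, 44, 2, 96, 44]
Pass 1: [44, 2, 86, 44, 96] (3 swaps)
Pass 2: [2, 44, 44, 86, 96] (2 swaps)
Pass 3: [2, 44, 44, 86, 96] (0 swaps)

After 3 passes: [2, 44, 44, 86, 96]


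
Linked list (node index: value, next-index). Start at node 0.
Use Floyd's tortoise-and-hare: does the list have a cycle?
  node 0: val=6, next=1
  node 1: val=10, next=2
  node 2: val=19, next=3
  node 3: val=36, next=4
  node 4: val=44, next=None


Floyd's tortoise (slow, +1) and hare (fast, +2):
  init: slow=0, fast=0
  step 1: slow=1, fast=2
  step 2: slow=2, fast=4
  step 3: fast -> None, no cycle

Cycle: no


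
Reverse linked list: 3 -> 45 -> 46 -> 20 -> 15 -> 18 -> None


Step 1: curr=3, set curr.next=prev(None) | reversed so far: 3
Step 2: curr=45, set curr.next=prev(3) | reversed so far: 45 -> 3
Step 3: curr=46, set curr.next=prev(45) | reversed so far: 46 -> 45 -> 3
Step 4: curr=20, set curr.next=prev(46) | reversed so far: 20 -> 46 -> 45 -> 3
Step 5: curr=15, set curr.next=prev(20) | reversed so far: 15 -> 20 -> 46 -> 45 -> 3
Step 6: curr=18, set curr.next=prev(15) | reversed so far: 18 -> 15 -> 20 -> 46 -> 45 -> 3

18 -> 15 -> 20 -> 46 -> 45 -> 3 -> None


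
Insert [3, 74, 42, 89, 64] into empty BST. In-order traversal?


Insert 3: root
Insert 74: R from 3
Insert 42: R from 3 -> L from 74
Insert 89: R from 3 -> R from 74
Insert 64: R from 3 -> L from 74 -> R from 42

In-order: [3, 42, 64, 74, 89]


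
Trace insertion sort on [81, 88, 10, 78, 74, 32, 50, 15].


Initial: [81, 88, 10, 78, 74, 32, 50, 15]
Insert 88: [81, 88, 10, 78, 74, 32, 50, 15]
Insert 10: [10, 81, 88, 78, 74, 32, 50, 15]
Insert 78: [10, 78, 81, 88, 74, 32, 50, 15]
Insert 74: [10, 74, 78, 81, 88, 32, 50, 15]
Insert 32: [10, 32, 74, 78, 81, 88, 50, 15]
Insert 50: [10, 32, 50, 74, 78, 81, 88, 15]
Insert 15: [10, 15, 32, 50, 74, 78, 81, 88]

Sorted: [10, 15, 32, 50, 74, 78, 81, 88]


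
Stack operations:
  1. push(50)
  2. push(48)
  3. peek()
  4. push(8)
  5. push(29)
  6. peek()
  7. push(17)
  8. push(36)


push(50) -> [50]
push(48) -> [50, 48]
peek()->48
push(8) -> [50, 48, 8]
push(29) -> [50, 48, 8, 29]
peek()->29
push(17) -> [50, 48, 8, 29, 17]
push(36) -> [50, 48, 8, 29, 17, 36]

Final stack: [50, 48, 8, 29, 17, 36]


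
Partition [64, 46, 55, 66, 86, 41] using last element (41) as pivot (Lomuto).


Pivot: 41
Place pivot at 0: [41, 46, 55, 66, 86, 64]

Partitioned: [41, 46, 55, 66, 86, 64]


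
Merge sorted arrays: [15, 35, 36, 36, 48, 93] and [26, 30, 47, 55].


Take 15 from A
Take 26 from B
Take 30 from B
Take 35 from A
Take 36 from A
Take 36 from A
Take 47 from B
Take 48 from A
Take 55 from B

Merged: [15, 26, 30, 35, 36, 36, 47, 48, 55, 93]


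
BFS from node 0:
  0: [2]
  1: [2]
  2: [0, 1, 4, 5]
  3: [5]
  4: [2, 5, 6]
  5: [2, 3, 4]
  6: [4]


Visit 0, enqueue [2]
Visit 2, enqueue [1, 4, 5]
Visit 1, enqueue []
Visit 4, enqueue [6]
Visit 5, enqueue [3]
Visit 6, enqueue []
Visit 3, enqueue []

BFS order: [0, 2, 1, 4, 5, 6, 3]


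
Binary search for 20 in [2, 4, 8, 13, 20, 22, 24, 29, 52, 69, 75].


Step 1: lo=0, hi=10, mid=5, val=22
Step 2: lo=0, hi=4, mid=2, val=8
Step 3: lo=3, hi=4, mid=3, val=13
Step 4: lo=4, hi=4, mid=4, val=20

Found at index 4


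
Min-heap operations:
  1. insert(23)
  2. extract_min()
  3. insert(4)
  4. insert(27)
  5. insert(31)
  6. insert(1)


insert(23) -> [23]
extract_min()->23, []
insert(4) -> [4]
insert(27) -> [4, 27]
insert(31) -> [4, 27, 31]
insert(1) -> [1, 4, 31, 27]

Final heap: [1, 4, 31, 27]


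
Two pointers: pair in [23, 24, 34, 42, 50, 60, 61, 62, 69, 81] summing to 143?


lo=0(23)+hi=9(81)=104
lo=1(24)+hi=9(81)=105
lo=2(34)+hi=9(81)=115
lo=3(42)+hi=9(81)=123
lo=4(50)+hi=9(81)=131
lo=5(60)+hi=9(81)=141
lo=6(61)+hi=9(81)=142
lo=7(62)+hi=9(81)=143

Yes: 62+81=143


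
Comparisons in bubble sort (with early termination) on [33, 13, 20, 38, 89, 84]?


Algorithm: bubble sort (with early termination)
Input: [33, 13, 20, 38, 89, 84]
Sorted: [13, 20, 33, 38, 84, 89]

9


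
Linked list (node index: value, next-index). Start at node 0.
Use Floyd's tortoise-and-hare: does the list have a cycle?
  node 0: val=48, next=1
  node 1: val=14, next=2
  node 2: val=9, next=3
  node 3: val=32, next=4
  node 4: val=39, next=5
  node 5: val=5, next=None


Floyd's tortoise (slow, +1) and hare (fast, +2):
  init: slow=0, fast=0
  step 1: slow=1, fast=2
  step 2: slow=2, fast=4
  step 3: fast 4->5->None, no cycle

Cycle: no


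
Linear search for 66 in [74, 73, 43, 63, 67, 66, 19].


i=0: 74!=66
i=1: 73!=66
i=2: 43!=66
i=3: 63!=66
i=4: 67!=66
i=5: 66==66 found!

Found at 5, 6 comps


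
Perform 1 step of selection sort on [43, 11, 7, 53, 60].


Initial: [43, 11, 7, 53, 60]
Step 1: min=7 at 2
  Swap: [7, 11, 43, 53, 60]

After 1 step: [7, 11, 43, 53, 60]


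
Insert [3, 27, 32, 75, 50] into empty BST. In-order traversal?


Insert 3: root
Insert 27: R from 3
Insert 32: R from 3 -> R from 27
Insert 75: R from 3 -> R from 27 -> R from 32
Insert 50: R from 3 -> R from 27 -> R from 32 -> L from 75

In-order: [3, 27, 32, 50, 75]


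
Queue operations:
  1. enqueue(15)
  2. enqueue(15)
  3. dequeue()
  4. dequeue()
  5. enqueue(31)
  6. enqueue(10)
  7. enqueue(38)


enqueue(15) -> [15]
enqueue(15) -> [15, 15]
dequeue()->15, [15]
dequeue()->15, []
enqueue(31) -> [31]
enqueue(10) -> [31, 10]
enqueue(38) -> [31, 10, 38]

Final queue: [31, 10, 38]


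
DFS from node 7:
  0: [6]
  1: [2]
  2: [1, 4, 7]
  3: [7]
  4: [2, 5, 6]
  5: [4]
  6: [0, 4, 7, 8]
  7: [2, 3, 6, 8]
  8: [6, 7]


Visit 7, push [8, 6, 3, 2]
Visit 2, push [4, 1]
Visit 1, push []
Visit 4, push [6, 5]
Visit 5, push []
Visit 6, push [8, 0]
Visit 0, push []
Visit 8, push []
Visit 3, push []

DFS order: [7, 2, 1, 4, 5, 6, 0, 8, 3]


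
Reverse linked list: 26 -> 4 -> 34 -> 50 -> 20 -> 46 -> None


Step 1: curr=26, set curr.next=prev(None) | reversed so far: 26
Step 2: curr=4, set curr.next=prev(26) | reversed so far: 4 -> 26
Step 3: curr=34, set curr.next=prev(4) | reversed so far: 34 -> 4 -> 26
Step 4: curr=50, set curr.next=prev(34) | reversed so far: 50 -> 34 -> 4 -> 26
Step 5: curr=20, set curr.next=prev(50) | reversed so far: 20 -> 50 -> 34 -> 4 -> 26
Step 6: curr=46, set curr.next=prev(20) | reversed so far: 46 -> 20 -> 50 -> 34 -> 4 -> 26

46 -> 20 -> 50 -> 34 -> 4 -> 26 -> None


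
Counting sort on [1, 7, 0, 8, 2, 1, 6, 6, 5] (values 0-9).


Input: [1, 7, 0, 8, 2, 1, 6, 6, 5]
Counts: [1, 2, 1, 0, 0, 1, 2, 1, 1, 0]

Sorted: [0, 1, 1, 2, 5, 6, 6, 7, 8]


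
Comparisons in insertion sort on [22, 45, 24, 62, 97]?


Algorithm: insertion sort
Input: [22, 45, 24, 62, 97]
Sorted: [22, 24, 45, 62, 97]

5


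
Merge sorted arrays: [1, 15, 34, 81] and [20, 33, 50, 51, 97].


Take 1 from A
Take 15 from A
Take 20 from B
Take 33 from B
Take 34 from A
Take 50 from B
Take 51 from B
Take 81 from A

Merged: [1, 15, 20, 33, 34, 50, 51, 81, 97]


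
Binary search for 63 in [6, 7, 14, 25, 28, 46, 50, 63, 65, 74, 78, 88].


Step 1: lo=0, hi=11, mid=5, val=46
Step 2: lo=6, hi=11, mid=8, val=65
Step 3: lo=6, hi=7, mid=6, val=50
Step 4: lo=7, hi=7, mid=7, val=63

Found at index 7


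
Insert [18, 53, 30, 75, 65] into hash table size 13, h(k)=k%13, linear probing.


Insert 18: h=5 -> slot 5
Insert 53: h=1 -> slot 1
Insert 30: h=4 -> slot 4
Insert 75: h=10 -> slot 10
Insert 65: h=0 -> slot 0

Table: [65, 53, None, None, 30, 18, None, None, None, None, 75, None, None]


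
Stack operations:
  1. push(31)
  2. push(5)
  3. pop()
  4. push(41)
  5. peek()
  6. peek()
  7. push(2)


push(31) -> [31]
push(5) -> [31, 5]
pop()->5, [31]
push(41) -> [31, 41]
peek()->41
peek()->41
push(2) -> [31, 41, 2]

Final stack: [31, 41, 2]


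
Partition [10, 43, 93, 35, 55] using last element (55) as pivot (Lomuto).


Pivot: 55
  10 <= 55: advance i (no swap)
  43 <= 55: advance i (no swap)
  35 <= 55: swap -> [10, 43, 35, 93, 55]
Place pivot at 3: [10, 43, 35, 55, 93]

Partitioned: [10, 43, 35, 55, 93]


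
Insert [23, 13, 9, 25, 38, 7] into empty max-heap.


Insert 23: [23]
Insert 13: [23, 13]
Insert 9: [23, 13, 9]
Insert 25: [25, 23, 9, 13]
Insert 38: [38, 25, 9, 13, 23]
Insert 7: [38, 25, 9, 13, 23, 7]

Final heap: [38, 25, 9, 13, 23, 7]


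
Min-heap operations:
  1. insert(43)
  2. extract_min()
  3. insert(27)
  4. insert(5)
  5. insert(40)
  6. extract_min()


insert(43) -> [43]
extract_min()->43, []
insert(27) -> [27]
insert(5) -> [5, 27]
insert(40) -> [5, 27, 40]
extract_min()->5, [27, 40]

Final heap: [27, 40]


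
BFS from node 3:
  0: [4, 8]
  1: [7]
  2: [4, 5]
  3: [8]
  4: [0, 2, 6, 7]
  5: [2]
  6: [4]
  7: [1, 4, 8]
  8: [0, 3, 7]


Visit 3, enqueue [8]
Visit 8, enqueue [0, 7]
Visit 0, enqueue [4]
Visit 7, enqueue [1]
Visit 4, enqueue [2, 6]
Visit 1, enqueue []
Visit 2, enqueue [5]
Visit 6, enqueue []
Visit 5, enqueue []

BFS order: [3, 8, 0, 7, 4, 1, 2, 6, 5]


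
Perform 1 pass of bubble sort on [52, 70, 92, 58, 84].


Initial: [52, 70, 92, 58, 84]
Pass 1: [52, 70, 58, 84, 92] (2 swaps)

After 1 pass: [52, 70, 58, 84, 92]


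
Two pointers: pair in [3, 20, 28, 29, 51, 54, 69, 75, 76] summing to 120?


lo=0(3)+hi=8(76)=79
lo=1(20)+hi=8(76)=96
lo=2(28)+hi=8(76)=104
lo=3(29)+hi=8(76)=105
lo=4(51)+hi=8(76)=127
lo=4(51)+hi=7(75)=126
lo=4(51)+hi=6(69)=120

Yes: 51+69=120


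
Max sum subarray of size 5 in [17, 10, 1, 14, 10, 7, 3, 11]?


[0:5]: 52
[1:6]: 42
[2:7]: 35
[3:8]: 45

Max: 52 at [0:5]


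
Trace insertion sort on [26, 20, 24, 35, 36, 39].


Initial: [26, 20, 24, 35, 36, 39]
Insert 20: [20, 26, 24, 35, 36, 39]
Insert 24: [20, 24, 26, 35, 36, 39]
Insert 35: [20, 24, 26, 35, 36, 39]
Insert 36: [20, 24, 26, 35, 36, 39]
Insert 39: [20, 24, 26, 35, 36, 39]

Sorted: [20, 24, 26, 35, 36, 39]


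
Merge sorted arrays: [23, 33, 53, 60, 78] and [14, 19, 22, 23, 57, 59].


Take 14 from B
Take 19 from B
Take 22 from B
Take 23 from A
Take 23 from B
Take 33 from A
Take 53 from A
Take 57 from B
Take 59 from B

Merged: [14, 19, 22, 23, 23, 33, 53, 57, 59, 60, 78]


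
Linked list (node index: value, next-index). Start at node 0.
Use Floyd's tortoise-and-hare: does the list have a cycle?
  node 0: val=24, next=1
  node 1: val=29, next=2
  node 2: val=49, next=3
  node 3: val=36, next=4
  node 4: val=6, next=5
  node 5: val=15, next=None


Floyd's tortoise (slow, +1) and hare (fast, +2):
  init: slow=0, fast=0
  step 1: slow=1, fast=2
  step 2: slow=2, fast=4
  step 3: fast 4->5->None, no cycle

Cycle: no


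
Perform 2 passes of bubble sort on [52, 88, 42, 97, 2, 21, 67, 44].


Initial: [52, 88, 42, 97, 2, 21, 67, 44]
Pass 1: [52, 42, 88, 2, 21, 67, 44, 97] (5 swaps)
Pass 2: [42, 52, 2, 21, 67, 44, 88, 97] (5 swaps)

After 2 passes: [42, 52, 2, 21, 67, 44, 88, 97]


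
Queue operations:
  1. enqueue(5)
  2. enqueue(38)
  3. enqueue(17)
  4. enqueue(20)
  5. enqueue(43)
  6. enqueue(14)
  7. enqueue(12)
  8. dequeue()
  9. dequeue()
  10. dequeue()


enqueue(5) -> [5]
enqueue(38) -> [5, 38]
enqueue(17) -> [5, 38, 17]
enqueue(20) -> [5, 38, 17, 20]
enqueue(43) -> [5, 38, 17, 20, 43]
enqueue(14) -> [5, 38, 17, 20, 43, 14]
enqueue(12) -> [5, 38, 17, 20, 43, 14, 12]
dequeue()->5, [38, 17, 20, 43, 14, 12]
dequeue()->38, [17, 20, 43, 14, 12]
dequeue()->17, [20, 43, 14, 12]

Final queue: [20, 43, 14, 12]


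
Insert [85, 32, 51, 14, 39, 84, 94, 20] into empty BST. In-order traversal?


Insert 85: root
Insert 32: L from 85
Insert 51: L from 85 -> R from 32
Insert 14: L from 85 -> L from 32
Insert 39: L from 85 -> R from 32 -> L from 51
Insert 84: L from 85 -> R from 32 -> R from 51
Insert 94: R from 85
Insert 20: L from 85 -> L from 32 -> R from 14

In-order: [14, 20, 32, 39, 51, 84, 85, 94]


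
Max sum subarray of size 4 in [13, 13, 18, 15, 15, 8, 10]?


[0:4]: 59
[1:5]: 61
[2:6]: 56
[3:7]: 48

Max: 61 at [1:5]


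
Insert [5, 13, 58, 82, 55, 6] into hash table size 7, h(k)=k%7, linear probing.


Insert 5: h=5 -> slot 5
Insert 13: h=6 -> slot 6
Insert 58: h=2 -> slot 2
Insert 82: h=5, 2 probes -> slot 0
Insert 55: h=6, 2 probes -> slot 1
Insert 6: h=6, 4 probes -> slot 3

Table: [82, 55, 58, 6, None, 5, 13]


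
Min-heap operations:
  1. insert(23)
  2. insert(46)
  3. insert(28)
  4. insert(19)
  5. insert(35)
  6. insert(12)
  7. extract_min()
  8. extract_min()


insert(23) -> [23]
insert(46) -> [23, 46]
insert(28) -> [23, 46, 28]
insert(19) -> [19, 23, 28, 46]
insert(35) -> [19, 23, 28, 46, 35]
insert(12) -> [12, 23, 19, 46, 35, 28]
extract_min()->12, [19, 23, 28, 46, 35]
extract_min()->19, [23, 35, 28, 46]

Final heap: [23, 35, 28, 46]


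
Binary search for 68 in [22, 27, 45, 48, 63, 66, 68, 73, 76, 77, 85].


Step 1: lo=0, hi=10, mid=5, val=66
Step 2: lo=6, hi=10, mid=8, val=76
Step 3: lo=6, hi=7, mid=6, val=68

Found at index 6


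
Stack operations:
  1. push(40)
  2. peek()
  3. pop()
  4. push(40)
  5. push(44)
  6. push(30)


push(40) -> [40]
peek()->40
pop()->40, []
push(40) -> [40]
push(44) -> [40, 44]
push(30) -> [40, 44, 30]

Final stack: [40, 44, 30]


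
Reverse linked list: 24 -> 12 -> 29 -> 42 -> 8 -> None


Step 1: curr=24, set curr.next=prev(None) | reversed so far: 24
Step 2: curr=12, set curr.next=prev(24) | reversed so far: 12 -> 24
Step 3: curr=29, set curr.next=prev(12) | reversed so far: 29 -> 12 -> 24
Step 4: curr=42, set curr.next=prev(29) | reversed so far: 42 -> 29 -> 12 -> 24
Step 5: curr=8, set curr.next=prev(42) | reversed so far: 8 -> 42 -> 29 -> 12 -> 24

8 -> 42 -> 29 -> 12 -> 24 -> None


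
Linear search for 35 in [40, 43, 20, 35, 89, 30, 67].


i=0: 40!=35
i=1: 43!=35
i=2: 20!=35
i=3: 35==35 found!

Found at 3, 4 comps


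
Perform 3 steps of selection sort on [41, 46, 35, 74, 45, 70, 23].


Initial: [41, 46, 35, 74, 45, 70, 23]
Step 1: min=23 at 6
  Swap: [23, 46, 35, 74, 45, 70, 41]
Step 2: min=35 at 2
  Swap: [23, 35, 46, 74, 45, 70, 41]
Step 3: min=41 at 6
  Swap: [23, 35, 41, 74, 45, 70, 46]

After 3 steps: [23, 35, 41, 74, 45, 70, 46]


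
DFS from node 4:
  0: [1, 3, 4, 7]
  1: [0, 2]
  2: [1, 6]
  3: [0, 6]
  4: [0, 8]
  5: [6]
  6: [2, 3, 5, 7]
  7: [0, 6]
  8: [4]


Visit 4, push [8, 0]
Visit 0, push [7, 3, 1]
Visit 1, push [2]
Visit 2, push [6]
Visit 6, push [7, 5, 3]
Visit 3, push []
Visit 5, push []
Visit 7, push []
Visit 8, push []

DFS order: [4, 0, 1, 2, 6, 3, 5, 7, 8]


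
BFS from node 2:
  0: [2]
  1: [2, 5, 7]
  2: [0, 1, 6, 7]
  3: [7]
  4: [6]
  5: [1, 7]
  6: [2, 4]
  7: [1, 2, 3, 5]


Visit 2, enqueue [0, 1, 6, 7]
Visit 0, enqueue []
Visit 1, enqueue [5]
Visit 6, enqueue [4]
Visit 7, enqueue [3]
Visit 5, enqueue []
Visit 4, enqueue []
Visit 3, enqueue []

BFS order: [2, 0, 1, 6, 7, 5, 4, 3]


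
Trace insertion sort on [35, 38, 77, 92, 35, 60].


Initial: [35, 38, 77, 92, 35, 60]
Insert 38: [35, 38, 77, 92, 35, 60]
Insert 77: [35, 38, 77, 92, 35, 60]
Insert 92: [35, 38, 77, 92, 35, 60]
Insert 35: [35, 35, 38, 77, 92, 60]
Insert 60: [35, 35, 38, 60, 77, 92]

Sorted: [35, 35, 38, 60, 77, 92]


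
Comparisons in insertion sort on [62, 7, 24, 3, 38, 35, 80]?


Algorithm: insertion sort
Input: [62, 7, 24, 3, 38, 35, 80]
Sorted: [3, 7, 24, 35, 38, 62, 80]

12


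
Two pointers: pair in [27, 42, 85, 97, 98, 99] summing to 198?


lo=0(27)+hi=5(99)=126
lo=1(42)+hi=5(99)=141
lo=2(85)+hi=5(99)=184
lo=3(97)+hi=5(99)=196
lo=4(98)+hi=5(99)=197

No pair found


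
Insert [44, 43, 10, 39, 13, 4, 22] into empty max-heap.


Insert 44: [44]
Insert 43: [44, 43]
Insert 10: [44, 43, 10]
Insert 39: [44, 43, 10, 39]
Insert 13: [44, 43, 10, 39, 13]
Insert 4: [44, 43, 10, 39, 13, 4]
Insert 22: [44, 43, 22, 39, 13, 4, 10]

Final heap: [44, 43, 22, 39, 13, 4, 10]


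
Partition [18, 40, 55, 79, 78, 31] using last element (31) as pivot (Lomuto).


Pivot: 31
  18 <= 31: advance i (no swap)
Place pivot at 1: [18, 31, 55, 79, 78, 40]

Partitioned: [18, 31, 55, 79, 78, 40]


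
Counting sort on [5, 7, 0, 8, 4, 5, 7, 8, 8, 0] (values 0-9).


Input: [5, 7, 0, 8, 4, 5, 7, 8, 8, 0]
Counts: [2, 0, 0, 0, 1, 2, 0, 2, 3, 0]

Sorted: [0, 0, 4, 5, 5, 7, 7, 8, 8, 8]


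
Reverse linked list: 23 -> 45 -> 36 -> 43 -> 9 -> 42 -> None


Step 1: curr=23, set curr.next=prev(None) | reversed so far: 23
Step 2: curr=45, set curr.next=prev(23) | reversed so far: 45 -> 23
Step 3: curr=36, set curr.next=prev(45) | reversed so far: 36 -> 45 -> 23
Step 4: curr=43, set curr.next=prev(36) | reversed so far: 43 -> 36 -> 45 -> 23
Step 5: curr=9, set curr.next=prev(43) | reversed so far: 9 -> 43 -> 36 -> 45 -> 23
Step 6: curr=42, set curr.next=prev(9) | reversed so far: 42 -> 9 -> 43 -> 36 -> 45 -> 23

42 -> 9 -> 43 -> 36 -> 45 -> 23 -> None


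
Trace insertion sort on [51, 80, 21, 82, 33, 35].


Initial: [51, 80, 21, 82, 33, 35]
Insert 80: [51, 80, 21, 82, 33, 35]
Insert 21: [21, 51, 80, 82, 33, 35]
Insert 82: [21, 51, 80, 82, 33, 35]
Insert 33: [21, 33, 51, 80, 82, 35]
Insert 35: [21, 33, 35, 51, 80, 82]

Sorted: [21, 33, 35, 51, 80, 82]


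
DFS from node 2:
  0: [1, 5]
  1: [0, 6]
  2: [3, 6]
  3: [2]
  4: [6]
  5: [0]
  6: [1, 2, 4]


Visit 2, push [6, 3]
Visit 3, push []
Visit 6, push [4, 1]
Visit 1, push [0]
Visit 0, push [5]
Visit 5, push []
Visit 4, push []

DFS order: [2, 3, 6, 1, 0, 5, 4]


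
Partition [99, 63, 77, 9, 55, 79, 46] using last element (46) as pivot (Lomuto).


Pivot: 46
  9 <= 46: swap -> [9, 63, 77, 99, 55, 79, 46]
Place pivot at 1: [9, 46, 77, 99, 55, 79, 63]

Partitioned: [9, 46, 77, 99, 55, 79, 63]


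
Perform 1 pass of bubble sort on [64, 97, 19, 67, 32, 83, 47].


Initial: [64, 97, 19, 67, 32, 83, 47]
Pass 1: [64, 19, 67, 32, 83, 47, 97] (5 swaps)

After 1 pass: [64, 19, 67, 32, 83, 47, 97]


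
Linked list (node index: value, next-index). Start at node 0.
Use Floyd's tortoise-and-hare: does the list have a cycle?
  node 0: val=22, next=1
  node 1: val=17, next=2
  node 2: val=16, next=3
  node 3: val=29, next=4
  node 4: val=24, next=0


Floyd's tortoise (slow, +1) and hare (fast, +2):
  init: slow=0, fast=0
  step 1: slow=1, fast=2
  step 2: slow=2, fast=4
  step 3: slow=3, fast=1
  step 4: slow=4, fast=3
  step 5: slow=0, fast=0
  slow == fast at node 0: cycle detected

Cycle: yes


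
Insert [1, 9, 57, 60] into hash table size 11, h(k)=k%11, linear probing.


Insert 1: h=1 -> slot 1
Insert 9: h=9 -> slot 9
Insert 57: h=2 -> slot 2
Insert 60: h=5 -> slot 5

Table: [None, 1, 57, None, None, 60, None, None, None, 9, None]


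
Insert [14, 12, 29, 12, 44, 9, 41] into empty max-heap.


Insert 14: [14]
Insert 12: [14, 12]
Insert 29: [29, 12, 14]
Insert 12: [29, 12, 14, 12]
Insert 44: [44, 29, 14, 12, 12]
Insert 9: [44, 29, 14, 12, 12, 9]
Insert 41: [44, 29, 41, 12, 12, 9, 14]

Final heap: [44, 29, 41, 12, 12, 9, 14]


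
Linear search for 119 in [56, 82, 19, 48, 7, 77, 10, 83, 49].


i=0: 56!=119
i=1: 82!=119
i=2: 19!=119
i=3: 48!=119
i=4: 7!=119
i=5: 77!=119
i=6: 10!=119
i=7: 83!=119
i=8: 49!=119

Not found, 9 comps


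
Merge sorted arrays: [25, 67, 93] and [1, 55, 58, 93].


Take 1 from B
Take 25 from A
Take 55 from B
Take 58 from B
Take 67 from A
Take 93 from A

Merged: [1, 25, 55, 58, 67, 93, 93]


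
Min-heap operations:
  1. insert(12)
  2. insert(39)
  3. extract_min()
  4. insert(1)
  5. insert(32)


insert(12) -> [12]
insert(39) -> [12, 39]
extract_min()->12, [39]
insert(1) -> [1, 39]
insert(32) -> [1, 39, 32]

Final heap: [1, 39, 32]


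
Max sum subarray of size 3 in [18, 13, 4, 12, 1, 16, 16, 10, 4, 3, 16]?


[0:3]: 35
[1:4]: 29
[2:5]: 17
[3:6]: 29
[4:7]: 33
[5:8]: 42
[6:9]: 30
[7:10]: 17
[8:11]: 23

Max: 42 at [5:8]


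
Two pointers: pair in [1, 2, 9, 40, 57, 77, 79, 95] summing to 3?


lo=0(1)+hi=7(95)=96
lo=0(1)+hi=6(79)=80
lo=0(1)+hi=5(77)=78
lo=0(1)+hi=4(57)=58
lo=0(1)+hi=3(40)=41
lo=0(1)+hi=2(9)=10
lo=0(1)+hi=1(2)=3

Yes: 1+2=3


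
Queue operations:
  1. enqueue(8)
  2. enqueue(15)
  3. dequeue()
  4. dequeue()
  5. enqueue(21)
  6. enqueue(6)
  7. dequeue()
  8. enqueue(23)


enqueue(8) -> [8]
enqueue(15) -> [8, 15]
dequeue()->8, [15]
dequeue()->15, []
enqueue(21) -> [21]
enqueue(6) -> [21, 6]
dequeue()->21, [6]
enqueue(23) -> [6, 23]

Final queue: [6, 23]


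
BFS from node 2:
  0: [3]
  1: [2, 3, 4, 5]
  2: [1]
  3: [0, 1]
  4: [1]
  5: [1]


Visit 2, enqueue [1]
Visit 1, enqueue [3, 4, 5]
Visit 3, enqueue [0]
Visit 4, enqueue []
Visit 5, enqueue []
Visit 0, enqueue []

BFS order: [2, 1, 3, 4, 5, 0]


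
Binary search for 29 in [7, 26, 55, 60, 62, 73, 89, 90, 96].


Step 1: lo=0, hi=8, mid=4, val=62
Step 2: lo=0, hi=3, mid=1, val=26
Step 3: lo=2, hi=3, mid=2, val=55

Not found


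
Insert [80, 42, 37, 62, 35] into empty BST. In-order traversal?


Insert 80: root
Insert 42: L from 80
Insert 37: L from 80 -> L from 42
Insert 62: L from 80 -> R from 42
Insert 35: L from 80 -> L from 42 -> L from 37

In-order: [35, 37, 42, 62, 80]


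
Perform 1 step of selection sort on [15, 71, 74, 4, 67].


Initial: [15, 71, 74, 4, 67]
Step 1: min=4 at 3
  Swap: [4, 71, 74, 15, 67]

After 1 step: [4, 71, 74, 15, 67]


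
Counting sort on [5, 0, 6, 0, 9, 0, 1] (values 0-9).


Input: [5, 0, 6, 0, 9, 0, 1]
Counts: [3, 1, 0, 0, 0, 1, 1, 0, 0, 1]

Sorted: [0, 0, 0, 1, 5, 6, 9]


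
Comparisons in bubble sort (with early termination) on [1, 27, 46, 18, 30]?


Algorithm: bubble sort (with early termination)
Input: [1, 27, 46, 18, 30]
Sorted: [1, 18, 27, 30, 46]

9


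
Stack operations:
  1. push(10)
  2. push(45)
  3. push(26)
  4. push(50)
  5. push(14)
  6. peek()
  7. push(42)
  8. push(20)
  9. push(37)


push(10) -> [10]
push(45) -> [10, 45]
push(26) -> [10, 45, 26]
push(50) -> [10, 45, 26, 50]
push(14) -> [10, 45, 26, 50, 14]
peek()->14
push(42) -> [10, 45, 26, 50, 14, 42]
push(20) -> [10, 45, 26, 50, 14, 42, 20]
push(37) -> [10, 45, 26, 50, 14, 42, 20, 37]

Final stack: [10, 45, 26, 50, 14, 42, 20, 37]


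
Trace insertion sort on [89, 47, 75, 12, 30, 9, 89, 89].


Initial: [89, 47, 75, 12, 30, 9, 89, 89]
Insert 47: [47, 89, 75, 12, 30, 9, 89, 89]
Insert 75: [47, 75, 89, 12, 30, 9, 89, 89]
Insert 12: [12, 47, 75, 89, 30, 9, 89, 89]
Insert 30: [12, 30, 47, 75, 89, 9, 89, 89]
Insert 9: [9, 12, 30, 47, 75, 89, 89, 89]
Insert 89: [9, 12, 30, 47, 75, 89, 89, 89]
Insert 89: [9, 12, 30, 47, 75, 89, 89, 89]

Sorted: [9, 12, 30, 47, 75, 89, 89, 89]
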